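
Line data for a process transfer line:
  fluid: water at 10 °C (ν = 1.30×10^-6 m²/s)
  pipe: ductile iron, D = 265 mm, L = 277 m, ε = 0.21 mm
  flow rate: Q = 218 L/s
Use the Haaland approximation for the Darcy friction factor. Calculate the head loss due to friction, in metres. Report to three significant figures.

V = 4Q/(πD²) = 4·0.218/(π·0.265²) = 3.953 m/s
Re = VD/ν = 3.953·0.265/1.30×10^-6 = 8.06×10^5 → turbulent
ε/D = 0.21/265 = 7.92×10^-4
Haaland: f = 0.01900
h_f = f(L/D)V²/(2g) = 0.01900·(277/0.265)·3.953²/(2·9.81) = 15.81 m

h_f ≈ 15.8 m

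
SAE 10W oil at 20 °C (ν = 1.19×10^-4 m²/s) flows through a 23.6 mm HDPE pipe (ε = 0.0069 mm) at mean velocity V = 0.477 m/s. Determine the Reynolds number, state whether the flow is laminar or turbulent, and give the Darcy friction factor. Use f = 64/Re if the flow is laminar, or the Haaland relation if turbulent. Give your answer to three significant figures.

Re = VD/ν = 0.4770·0.0236/1.19×10^-4 = 94.6
Re < 2300 → laminar → f = 64/Re = 0.6765

Re ≈ 94.6; laminar; f = 64/Re ≈ 0.677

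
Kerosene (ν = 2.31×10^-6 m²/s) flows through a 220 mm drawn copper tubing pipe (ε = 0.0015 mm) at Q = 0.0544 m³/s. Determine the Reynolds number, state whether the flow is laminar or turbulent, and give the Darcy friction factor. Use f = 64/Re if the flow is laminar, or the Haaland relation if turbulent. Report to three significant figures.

V = 4Q/(πD²) = 1.431 m/s
Re = VD/ν = 1.431·0.220/2.31×10^-6 = 1.36×10^5
Re > 4000 → turbulent; ε/D = 6.82×10^-6
Haaland: f = 0.01676

Re ≈ 1.36×10^5; turbulent; f ≈ 0.0168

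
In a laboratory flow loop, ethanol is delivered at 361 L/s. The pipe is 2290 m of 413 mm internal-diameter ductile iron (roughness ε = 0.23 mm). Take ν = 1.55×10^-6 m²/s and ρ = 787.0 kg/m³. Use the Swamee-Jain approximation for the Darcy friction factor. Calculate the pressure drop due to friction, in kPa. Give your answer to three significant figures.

Δp ≈ 283 kPa

V = 4Q/(πD²) = 4·0.361/(π·0.413²) = 2.695 m/s
Re = VD/ν = 2.695·0.413/1.55×10^-6 = 7.18×10^5 → turbulent
ε/D = 0.23/413 = 5.57×10^-4
Swamee-Jain: f = 0.01786
h_f = f(L/D)V²/(2g) = 0.01786·(2290/0.413)·2.695²/(2·9.81) = 36.65 m
Δp = ρg·h_f = 787.0·9.81·36.65 = 282.9 kPa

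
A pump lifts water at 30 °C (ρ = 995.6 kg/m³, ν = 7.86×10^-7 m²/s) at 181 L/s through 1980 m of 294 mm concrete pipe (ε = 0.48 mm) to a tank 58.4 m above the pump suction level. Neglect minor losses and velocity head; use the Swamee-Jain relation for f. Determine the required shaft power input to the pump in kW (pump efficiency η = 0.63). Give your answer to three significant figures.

P_shaft ≈ 318 kW

V = 4Q/(πD²) = 2.666 m/s; Re = 9.97×10^5; ε/D = 0.00163; f = 0.02250
h_f = f(L/D)V²/2g = 54.90 m
Total head H = z + h_f = 58.4 + 54.90 = 113.3 m
P_hyd = ρgQH = 995.6·9.81·0.181·113.3 = 200.3 kW
P_shaft = P_hyd/η = 200.3/0.63 = 317.9 kW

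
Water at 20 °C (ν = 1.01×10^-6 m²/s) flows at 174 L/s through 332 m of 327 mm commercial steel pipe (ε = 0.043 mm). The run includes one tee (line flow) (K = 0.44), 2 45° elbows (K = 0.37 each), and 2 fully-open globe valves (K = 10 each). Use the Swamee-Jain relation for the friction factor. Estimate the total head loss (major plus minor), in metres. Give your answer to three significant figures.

V = 4Q/(πD²) = 2.072 m/s; V²/2g = 0.2188 m
Re = 6.71×10^5, ε/D = 1.31×10^-4 → f = 0.01441 (Swamee-Jain)
Major: h_f = f(L/D)·V²/2g = 0.01441·1015·0.2188 = 3.200 m
Minor: ΣK = 21.2; h_m = ΣK·V²/2g = 4.634 m
Total H_L = 3.200 + 4.634 = 7.834 m

H_L ≈ 7.83 m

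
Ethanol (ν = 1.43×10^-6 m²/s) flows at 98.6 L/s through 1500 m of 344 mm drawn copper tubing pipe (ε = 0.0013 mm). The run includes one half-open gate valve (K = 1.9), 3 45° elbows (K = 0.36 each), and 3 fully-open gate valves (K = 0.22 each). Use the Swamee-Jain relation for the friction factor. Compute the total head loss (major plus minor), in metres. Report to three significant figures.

H_L ≈ 3.93 m

V = 4Q/(πD²) = 1.061 m/s; V²/2g = 0.05736 m
Re = 2.55×10^5, ε/D = 3.78×10^-6 → f = 0.01486 (Swamee-Jain)
Major: h_f = f(L/D)·V²/2g = 0.01486·4360·0.05736 = 3.717 m
Minor: ΣK = 3.64; h_m = ΣK·V²/2g = 0.2088 m
Total H_L = 3.717 + 0.2088 = 3.926 m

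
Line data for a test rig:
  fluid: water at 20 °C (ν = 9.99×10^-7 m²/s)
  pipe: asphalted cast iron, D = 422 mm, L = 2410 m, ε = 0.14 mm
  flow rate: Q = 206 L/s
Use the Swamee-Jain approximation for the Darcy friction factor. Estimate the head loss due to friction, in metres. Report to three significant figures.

h_f ≈ 10.4 m

V = 4Q/(πD²) = 4·0.206/(π·0.422²) = 1.473 m/s
Re = VD/ν = 1.473·0.422/9.99×10^-7 = 6.22×10^5 → turbulent
ε/D = 0.14/422 = 3.32×10^-4
Swamee-Jain: f = 0.01640
h_f = f(L/D)V²/(2g) = 0.01640·(2410/0.422)·1.473²/(2·9.81) = 10.36 m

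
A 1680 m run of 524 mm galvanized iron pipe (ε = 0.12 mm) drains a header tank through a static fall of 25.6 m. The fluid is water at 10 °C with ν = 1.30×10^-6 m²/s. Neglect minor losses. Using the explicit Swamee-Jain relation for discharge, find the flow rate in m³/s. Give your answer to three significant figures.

Q ≈ 0.702 m³/s

Swamee-Jain (Type II): Q = -0.965·√(gD⁵h_f/L)·ln[ε/(3.7D) + √(3.17ν²L/(gD³h_f))]
√(gD⁵h_f/L) = √(9.81·0.524⁵·25.6/1680) = 0.07685
ε/(3.7D) = 6.19×10^-5; √(3.17ν²L/(gD³h_f)) = 1.58×10^-5
Q = -0.965·0.07685·ln(7.768×10^-5) = 0.7017 m³/s
Check: V = 3.25 m/s, Re = 1.31×10^6, f = 0.01489, h_f = 25.8 m ≈ 25.6 m ✓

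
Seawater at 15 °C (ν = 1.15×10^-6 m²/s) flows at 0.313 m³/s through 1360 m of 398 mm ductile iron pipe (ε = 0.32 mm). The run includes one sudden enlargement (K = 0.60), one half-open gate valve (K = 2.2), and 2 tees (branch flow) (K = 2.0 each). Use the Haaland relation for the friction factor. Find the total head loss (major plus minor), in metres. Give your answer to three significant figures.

V = 4Q/(πD²) = 2.516 m/s; V²/2g = 0.3226 m
Re = 8.71×10^5, ε/D = 8.04×10^-4 → f = 0.01903 (Haaland)
Major: h_f = f(L/D)·V²/2g = 0.01903·3417·0.3226 = 20.98 m
Minor: ΣK = 6.80; h_m = ΣK·V²/2g = 2.194 m
Total H_L = 20.98 + 2.194 = 23.17 m

H_L ≈ 23.2 m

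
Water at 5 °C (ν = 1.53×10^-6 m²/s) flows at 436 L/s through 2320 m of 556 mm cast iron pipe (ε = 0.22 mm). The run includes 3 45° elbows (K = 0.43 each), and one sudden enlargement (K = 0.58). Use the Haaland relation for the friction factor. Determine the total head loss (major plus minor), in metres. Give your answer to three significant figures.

H_L ≈ 11.7 m

V = 4Q/(πD²) = 1.796 m/s; V²/2g = 0.1644 m
Re = 6.53×10^5, ε/D = 3.96×10^-4 → f = 0.01666 (Haaland)
Major: h_f = f(L/D)·V²/2g = 0.01666·4173·0.1644 = 11.43 m
Minor: ΣK = 1.87; h_m = ΣK·V²/2g = 0.3074 m
Total H_L = 11.43 + 0.3074 = 11.74 m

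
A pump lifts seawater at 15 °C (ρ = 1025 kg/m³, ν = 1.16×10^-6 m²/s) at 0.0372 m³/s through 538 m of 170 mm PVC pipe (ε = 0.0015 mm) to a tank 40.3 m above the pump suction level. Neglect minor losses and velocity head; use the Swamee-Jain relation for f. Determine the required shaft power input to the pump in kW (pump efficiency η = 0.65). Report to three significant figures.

P_shaft ≈ 27.0 kW

V = 4Q/(πD²) = 1.639 m/s; Re = 2.40×10^5; ε/D = 8.82×10^-6; f = 0.01508
h_f = f(L/D)V²/2g = 6.535 m
Total head H = z + h_f = 40.3 + 6.535 = 46.83 m
P_hyd = ρgQH = 1025·9.81·0.0372·46.83 = 17.52 kW
P_shaft = P_hyd/η = 17.52/0.65 = 26.95 kW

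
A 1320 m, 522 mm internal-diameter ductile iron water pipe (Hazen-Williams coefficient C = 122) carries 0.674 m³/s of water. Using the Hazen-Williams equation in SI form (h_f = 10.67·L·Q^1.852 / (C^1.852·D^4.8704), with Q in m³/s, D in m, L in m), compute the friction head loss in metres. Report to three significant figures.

h_f = 10.67·1320·0.674^1.852 / (122^1.852·0.522^4.8704) = 22.01 m

h_f ≈ 22.0 m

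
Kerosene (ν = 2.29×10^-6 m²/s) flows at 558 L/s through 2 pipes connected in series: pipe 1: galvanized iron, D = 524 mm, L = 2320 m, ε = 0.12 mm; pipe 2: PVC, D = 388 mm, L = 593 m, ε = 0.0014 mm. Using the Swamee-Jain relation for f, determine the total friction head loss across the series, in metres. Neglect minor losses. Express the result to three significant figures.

Pipe 1: V = 2.588 m/s, Re = 5.92×10^5, ε/D = 2.29×10^-4, f = 0.01557, h_1 = f(L/D)V²/2g = 23.53 m
Pipe 2: V = 4.719 m/s, Re = 8.00×10^5, ε/D = 3.61×10^-6, f = 0.01214, h_2 = f(L/D)V²/2g = 21.05 m
Series → Q common, losses add: H = Σh = 44.59 m

H ≈ 44.6 m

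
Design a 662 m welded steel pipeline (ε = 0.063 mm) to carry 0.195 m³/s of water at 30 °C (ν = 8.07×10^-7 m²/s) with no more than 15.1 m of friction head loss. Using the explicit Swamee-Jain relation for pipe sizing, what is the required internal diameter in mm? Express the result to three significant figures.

Swamee-Jain (Type III): D = 0.66·[ε^1.25·(LQ²/(gh_f))^4.75 + ν·Q^9.4·(L/(gh_f))^5.2]^0.04
LQ²/(gh_f) = 0.1699; L/(gh_f) = 4.469
Term 1 = ε^1.25·(…)^4.75 = 1.24×10^-9; Term 2 = ν·Q^9.4·(…)^5.2 = 4.11×10^-10
D = 0.66·(1.24×10^-9 + 4.11×10^-10)^0.04 = 0.2939 m = 294 mm
Check: V = 2.87 m/s, Re = 1.05×10^6, f = 0.01489, h_f = 14.1 m ≈ 15.1 m ✓

D ≈ 294 mm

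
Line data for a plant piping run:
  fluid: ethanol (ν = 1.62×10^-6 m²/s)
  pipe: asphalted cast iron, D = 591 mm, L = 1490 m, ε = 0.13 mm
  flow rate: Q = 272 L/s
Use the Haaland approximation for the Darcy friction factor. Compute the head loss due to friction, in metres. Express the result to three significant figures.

h_f ≈ 2.01 m

V = 4Q/(πD²) = 4·0.272/(π·0.591²) = 0.9915 m/s
Re = VD/ν = 0.9915·0.591/1.62×10^-6 = 3.62×10^5 → turbulent
ε/D = 0.13/591 = 2.20×10^-4
Haaland: f = 0.01591
h_f = f(L/D)V²/(2g) = 0.01591·(1490/0.591)·0.9915²/(2·9.81) = 2.010 m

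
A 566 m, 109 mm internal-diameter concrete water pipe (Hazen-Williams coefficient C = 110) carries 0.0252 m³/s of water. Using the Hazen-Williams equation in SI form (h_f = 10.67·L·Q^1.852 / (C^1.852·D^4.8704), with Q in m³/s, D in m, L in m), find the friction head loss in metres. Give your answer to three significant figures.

h_f = 10.67·566·0.0252^1.852 / (110^1.852·0.109^4.8704) = 53.44 m

h_f ≈ 53.4 m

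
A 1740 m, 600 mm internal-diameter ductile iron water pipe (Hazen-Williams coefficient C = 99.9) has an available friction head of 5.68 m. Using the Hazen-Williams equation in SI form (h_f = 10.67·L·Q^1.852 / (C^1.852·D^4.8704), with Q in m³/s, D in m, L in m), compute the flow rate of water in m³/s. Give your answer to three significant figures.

Rearranging: Q = [h_f·C^1.852·D^4.8704 / (10.67·L)]^(1/1.852)
Q = [5.68·99.9^1.852·0.600^4.8704 / (10.67·1740)]^0.540 = 0.3300 m³/s

Q ≈ 0.330 m³/s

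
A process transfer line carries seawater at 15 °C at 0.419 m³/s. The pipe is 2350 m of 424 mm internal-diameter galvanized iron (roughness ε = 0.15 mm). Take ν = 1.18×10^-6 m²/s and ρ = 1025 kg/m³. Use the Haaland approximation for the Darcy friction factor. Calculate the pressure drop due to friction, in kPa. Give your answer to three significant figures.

V = 4Q/(πD²) = 4·0.419/(π·0.424²) = 2.968 m/s
Re = VD/ν = 2.968·0.424/1.18×10^-6 = 1.07×10^6 → turbulent
ε/D = 0.15/424 = 3.54×10^-4
Haaland: f = 0.01604
h_f = f(L/D)V²/(2g) = 0.01604·(2350/0.424)·2.968²/(2·9.81) = 39.89 m
Δp = ρg·h_f = 1025·9.81·39.89 = 401.1 kPa

Δp ≈ 401 kPa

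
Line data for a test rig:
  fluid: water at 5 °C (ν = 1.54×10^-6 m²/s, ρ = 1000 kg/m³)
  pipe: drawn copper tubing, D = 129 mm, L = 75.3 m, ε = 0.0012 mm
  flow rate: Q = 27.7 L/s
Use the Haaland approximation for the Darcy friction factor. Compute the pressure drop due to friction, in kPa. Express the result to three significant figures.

V = 4Q/(πD²) = 4·0.0277/(π·0.129²) = 2.119 m/s
Re = VD/ν = 2.119·0.129/1.54×10^-6 = 1.78×10^5 → turbulent
ε/D = 0.0012/129 = 9.30×10^-6
Haaland: f = 0.01592
h_f = f(L/D)V²/(2g) = 0.01592·(75.3/0.129)·2.119²/(2·9.81) = 2.127 m
Δp = ρg·h_f = 1000·9.81·2.127 = 20.87 kPa

Δp ≈ 20.9 kPa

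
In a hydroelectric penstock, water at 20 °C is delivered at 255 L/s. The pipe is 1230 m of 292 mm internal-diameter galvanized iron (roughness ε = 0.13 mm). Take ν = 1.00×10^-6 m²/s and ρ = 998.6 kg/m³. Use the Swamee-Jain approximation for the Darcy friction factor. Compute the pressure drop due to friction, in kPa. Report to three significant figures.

V = 4Q/(πD²) = 4·0.255/(π·0.292²) = 3.808 m/s
Re = VD/ν = 3.808·0.292/1.00×10^-6 = 1.11×10^6 → turbulent
ε/D = 0.13/292 = 4.45×10^-4
Swamee-Jain: f = 0.01686
h_f = f(L/D)V²/(2g) = 0.01686·(1230/0.292)·3.808²/(2·9.81) = 52.49 m
Δp = ρg·h_f = 998.6·9.81·52.49 = 514.2 kPa

Δp ≈ 514 kPa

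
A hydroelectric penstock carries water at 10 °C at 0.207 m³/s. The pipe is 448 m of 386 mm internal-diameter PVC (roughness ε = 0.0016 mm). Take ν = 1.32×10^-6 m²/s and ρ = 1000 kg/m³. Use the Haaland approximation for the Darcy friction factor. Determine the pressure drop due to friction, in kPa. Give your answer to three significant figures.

Δp ≈ 23.7 kPa

V = 4Q/(πD²) = 4·0.207/(π·0.386²) = 1.769 m/s
Re = VD/ν = 1.769·0.386/1.32×10^-6 = 5.17×10^5 → turbulent
ε/D = 0.0016/386 = 4.15×10^-6
Haaland: f = 0.01303
h_f = f(L/D)V²/(2g) = 0.01303·(448/0.386)·1.769²/(2·9.81) = 2.412 m
Δp = ρg·h_f = 1000·9.81·2.412 = 23.66 kPa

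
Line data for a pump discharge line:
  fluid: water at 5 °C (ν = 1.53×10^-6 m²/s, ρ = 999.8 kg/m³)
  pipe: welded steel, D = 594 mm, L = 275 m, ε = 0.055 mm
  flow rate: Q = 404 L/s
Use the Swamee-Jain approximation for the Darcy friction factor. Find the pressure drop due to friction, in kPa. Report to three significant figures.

Δp ≈ 6.97 kPa

V = 4Q/(πD²) = 4·0.404/(π·0.594²) = 1.458 m/s
Re = VD/ν = 1.458·0.594/1.53×10^-6 = 5.66×10^5 → turbulent
ε/D = 0.055/594 = 9.26×10^-5
Swamee-Jain: f = 0.01418
h_f = f(L/D)V²/(2g) = 0.01418·(275/0.594)·1.458²/(2·9.81) = 0.7109 m
Δp = ρg·h_f = 999.8·9.81·0.7109 = 6.973 kPa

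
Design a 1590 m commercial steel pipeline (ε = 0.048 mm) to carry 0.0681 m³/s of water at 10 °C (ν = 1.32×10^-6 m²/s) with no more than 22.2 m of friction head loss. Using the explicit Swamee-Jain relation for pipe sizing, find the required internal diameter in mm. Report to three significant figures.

D ≈ 217 mm

Swamee-Jain (Type III): D = 0.66·[ε^1.25·(LQ²/(gh_f))^4.75 + ν·Q^9.4·(L/(gh_f))^5.2]^0.04
LQ²/(gh_f) = 0.03386; L/(gh_f) = 7.301
Term 1 = ε^1.25·(…)^4.75 = 4.14×10^-13; Term 2 = ν·Q^9.4·(…)^5.2 = 4.38×10^-13
D = 0.66·(4.14×10^-13 + 4.38×10^-13)^0.04 = 0.2172 m = 217 mm
Check: V = 1.84 m/s, Re = 3.02×10^5, f = 0.01646, h_f = 20.8 m ≈ 22.2 m ✓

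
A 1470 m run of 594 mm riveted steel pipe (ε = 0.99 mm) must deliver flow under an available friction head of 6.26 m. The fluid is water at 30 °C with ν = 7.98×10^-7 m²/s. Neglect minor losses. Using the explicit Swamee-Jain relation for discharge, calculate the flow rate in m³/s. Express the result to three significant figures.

Q ≈ 0.412 m³/s

Swamee-Jain (Type II): Q = -0.965·√(gD⁵h_f/L)·ln[ε/(3.7D) + √(3.17ν²L/(gD³h_f))]
√(gD⁵h_f/L) = √(9.81·0.594⁵·6.26/1470) = 0.05558
ε/(3.7D) = 4.50×10^-4; √(3.17ν²L/(gD³h_f)) = 1.52×10^-5
Q = -0.965·0.05558·ln(4.656×10^-4) = 0.4115 m³/s
Check: V = 1.48 m/s, Re = 1.11×10^6, f = 0.02259, h_f = 6.28 m ≈ 6.26 m ✓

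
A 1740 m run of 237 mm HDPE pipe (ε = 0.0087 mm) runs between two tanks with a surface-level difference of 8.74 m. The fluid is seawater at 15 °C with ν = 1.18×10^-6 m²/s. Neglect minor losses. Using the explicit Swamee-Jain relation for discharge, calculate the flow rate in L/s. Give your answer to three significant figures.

Swamee-Jain (Type II): Q = -0.965·√(gD⁵h_f/L)·ln[ε/(3.7D) + √(3.17ν²L/(gD³h_f))]
√(gD⁵h_f/L) = √(9.81·0.237⁵·8.74/1740) = 0.006070
ε/(3.7D) = 9.92×10^-6; √(3.17ν²L/(gD³h_f)) = 8.20×10^-5
Q = -0.965·0.006070·ln(9.195×10^-5) = 0.05444 m³/s
Check: V = 1.23 m/s, Re = 2.48×10^5, f = 0.01528, h_f = 8.71 m ≈ 8.74 m ✓

Q ≈ 54.4 L/s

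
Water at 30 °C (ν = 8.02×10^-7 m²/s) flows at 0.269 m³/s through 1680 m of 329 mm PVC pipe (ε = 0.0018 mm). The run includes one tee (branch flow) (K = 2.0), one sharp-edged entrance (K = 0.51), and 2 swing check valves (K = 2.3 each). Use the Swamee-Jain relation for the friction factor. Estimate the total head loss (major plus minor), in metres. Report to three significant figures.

H_L ≈ 33.0 m

V = 4Q/(πD²) = 3.164 m/s; V²/2g = 0.5103 m
Re = 1.30×10^6, ε/D = 5.47×10^-6 → f = 0.01127 (Swamee-Jain)
Major: h_f = f(L/D)·V²/2g = 0.01127·5106·0.5103 = 29.38 m
Minor: ΣK = 7.11; h_m = ΣK·V²/2g = 3.628 m
Total H_L = 29.38 + 3.628 = 33.01 m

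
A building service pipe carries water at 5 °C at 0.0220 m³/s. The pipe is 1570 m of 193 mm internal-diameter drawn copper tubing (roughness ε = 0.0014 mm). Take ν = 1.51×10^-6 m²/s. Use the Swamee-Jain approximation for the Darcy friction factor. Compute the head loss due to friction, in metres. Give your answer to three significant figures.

V = 4Q/(πD²) = 4·0.0220/(π·0.193²) = 0.7520 m/s
Re = VD/ν = 0.7520·0.193/1.51×10^-6 = 9.61×10^4 → turbulent
ε/D = 0.0014/193 = 7.25×10^-6
Swamee-Jain: f = 0.01805
h_f = f(L/D)V²/(2g) = 0.01805·(1570/0.193)·0.7520²/(2·9.81) = 4.233 m

h_f ≈ 4.23 m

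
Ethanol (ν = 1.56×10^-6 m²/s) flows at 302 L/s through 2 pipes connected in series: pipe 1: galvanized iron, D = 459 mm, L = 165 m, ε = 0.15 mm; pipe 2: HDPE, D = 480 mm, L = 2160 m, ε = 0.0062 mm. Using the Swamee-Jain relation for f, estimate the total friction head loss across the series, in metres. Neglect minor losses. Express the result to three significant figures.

Pipe 1: V = 1.825 m/s, Re = 5.37×10^5, ε/D = 3.27×10^-4, f = 0.01651, h_1 = f(L/D)V²/2g = 1.007 m
Pipe 2: V = 1.669 m/s, Re = 5.14×10^5, ε/D = 1.29×10^-5, f = 0.01324, h_2 = f(L/D)V²/2g = 8.457 m
Series → Q common, losses add: H = Σh = 9.465 m

H ≈ 9.46 m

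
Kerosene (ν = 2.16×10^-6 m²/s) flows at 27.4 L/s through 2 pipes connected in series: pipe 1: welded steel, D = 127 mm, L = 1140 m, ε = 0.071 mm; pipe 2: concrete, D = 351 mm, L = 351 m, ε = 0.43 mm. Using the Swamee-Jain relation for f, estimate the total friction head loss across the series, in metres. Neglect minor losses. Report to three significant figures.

Pipe 1: V = 2.163 m/s, Re = 1.27×10^5, ε/D = 5.59×10^-4, f = 0.02010, h_1 = f(L/D)V²/2g = 43.02 m
Pipe 2: V = 0.2832 m/s, Re = 4.60×10^4, ε/D = 0.00123, f = 0.02508, h_2 = f(L/D)V²/2g = 0.1025 m
Series → Q common, losses add: H = Σh = 43.12 m

H ≈ 43.1 m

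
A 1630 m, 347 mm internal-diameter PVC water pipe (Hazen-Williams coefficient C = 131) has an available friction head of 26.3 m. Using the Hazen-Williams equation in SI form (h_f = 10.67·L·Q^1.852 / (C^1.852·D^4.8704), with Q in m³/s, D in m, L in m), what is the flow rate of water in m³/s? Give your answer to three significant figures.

Rearranging: Q = [h_f·C^1.852·D^4.8704 / (10.67·L)]^(1/1.852)
Q = [26.3·131^1.852·0.347^4.8704 / (10.67·1630)]^0.540 = 0.2430 m³/s

Q ≈ 0.243 m³/s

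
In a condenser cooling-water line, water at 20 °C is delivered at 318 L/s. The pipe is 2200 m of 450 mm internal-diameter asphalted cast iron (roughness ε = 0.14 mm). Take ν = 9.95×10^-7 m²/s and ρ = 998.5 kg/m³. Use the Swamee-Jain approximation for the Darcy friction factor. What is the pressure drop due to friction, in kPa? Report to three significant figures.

Δp ≈ 155 kPa

V = 4Q/(πD²) = 4·0.318/(π·0.450²) = 1.999 m/s
Re = VD/ν = 1.999·0.450/9.95×10^-7 = 9.04×10^5 → turbulent
ε/D = 0.14/450 = 3.11×10^-4
Swamee-Jain: f = 0.01592
h_f = f(L/D)V²/(2g) = 0.01592·(2200/0.450)·1.999²/(2·9.81) = 15.86 m
Δp = ρg·h_f = 998.5·9.81·15.86 = 155.4 kPa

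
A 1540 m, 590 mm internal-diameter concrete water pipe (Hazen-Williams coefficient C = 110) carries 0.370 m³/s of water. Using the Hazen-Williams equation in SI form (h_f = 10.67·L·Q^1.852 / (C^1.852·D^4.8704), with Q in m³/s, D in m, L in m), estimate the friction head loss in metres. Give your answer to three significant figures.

h_f = 10.67·1540·0.370^1.852 / (110^1.852·0.590^4.8704) = 5.641 m

h_f ≈ 5.64 m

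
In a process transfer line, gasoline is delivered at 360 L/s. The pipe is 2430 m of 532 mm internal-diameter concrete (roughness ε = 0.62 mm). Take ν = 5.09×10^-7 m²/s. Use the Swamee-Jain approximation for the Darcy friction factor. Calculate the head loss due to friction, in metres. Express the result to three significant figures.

V = 4Q/(πD²) = 4·0.360/(π·0.532²) = 1.620 m/s
Re = VD/ν = 1.620·0.532/5.09×10^-7 = 1.69×10^6 → turbulent
ε/D = 0.62/532 = 0.00117
Swamee-Jain: f = 0.02061
h_f = f(L/D)V²/(2g) = 0.02061·(2430/0.532)·1.620²/(2·9.81) = 12.59 m

h_f ≈ 12.6 m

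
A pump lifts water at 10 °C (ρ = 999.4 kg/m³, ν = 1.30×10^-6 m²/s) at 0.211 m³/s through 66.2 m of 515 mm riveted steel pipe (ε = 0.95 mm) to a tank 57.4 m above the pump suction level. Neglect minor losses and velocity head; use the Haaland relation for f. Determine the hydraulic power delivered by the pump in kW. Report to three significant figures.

V = 4Q/(πD²) = 1.013 m/s; Re = 4.01×10^5; ε/D = 0.00184; f = 0.02339
h_f = f(L/D)V²/2g = 0.1573 m
Total head H = z + h_f = 57.4 + 0.1573 = 57.56 m
P_hyd = ρgQH = 999.4·9.81·0.211·57.56 = 119.1 kW

P_hyd ≈ 119 kW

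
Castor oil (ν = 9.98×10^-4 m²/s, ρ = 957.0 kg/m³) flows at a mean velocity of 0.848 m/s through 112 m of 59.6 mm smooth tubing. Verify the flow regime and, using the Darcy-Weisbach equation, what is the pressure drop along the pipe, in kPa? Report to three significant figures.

Re = VD/ν = 0.848·0.05960/9.98×10^-4 = 50.6 → laminar (Re < 2300)
f = 64/Re = 1.264
h_f = f(L/D)V²/(2g) = 1.264·(112/0.05960)·0.848²/(2·9.81) = 87.04 m
Δp = ρg·h_f = 957.0·9.81·87.04 = 817.2 kPa

Δp ≈ 817 kPa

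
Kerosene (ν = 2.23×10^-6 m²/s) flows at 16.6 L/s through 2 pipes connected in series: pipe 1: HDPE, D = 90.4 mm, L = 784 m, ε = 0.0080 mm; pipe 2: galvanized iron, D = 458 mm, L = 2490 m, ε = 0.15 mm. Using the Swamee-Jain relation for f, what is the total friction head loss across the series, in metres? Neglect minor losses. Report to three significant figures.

H ≈ 54.0 m

Pipe 1: V = 2.586 m/s, Re = 1.05×10^5, ε/D = 8.85×10^-5, f = 0.01823, h_1 = f(L/D)V²/2g = 53.89 m
Pipe 2: V = 0.1008 m/s, Re = 2.07×10^4, ε/D = 3.28×10^-4, f = 0.02641, h_2 = f(L/D)V²/2g = 0.07429 m
Series → Q common, losses add: H = Σh = 53.96 m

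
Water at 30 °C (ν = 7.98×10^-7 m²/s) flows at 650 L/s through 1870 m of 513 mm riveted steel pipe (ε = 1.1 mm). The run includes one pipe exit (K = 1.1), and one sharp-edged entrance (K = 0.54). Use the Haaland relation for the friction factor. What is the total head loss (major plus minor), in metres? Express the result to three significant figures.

H_L ≈ 44.9 m

V = 4Q/(πD²) = 3.145 m/s; V²/2g = 0.5041 m
Re = 2.02×10^6, ε/D = 0.00214 → f = 0.02398 (Haaland)
Major: h_f = f(L/D)·V²/2g = 0.02398·3645·0.5041 = 44.07 m
Minor: ΣK = 1.64; h_m = ΣK·V²/2g = 0.8267 m
Total H_L = 44.07 + 0.8267 = 44.90 m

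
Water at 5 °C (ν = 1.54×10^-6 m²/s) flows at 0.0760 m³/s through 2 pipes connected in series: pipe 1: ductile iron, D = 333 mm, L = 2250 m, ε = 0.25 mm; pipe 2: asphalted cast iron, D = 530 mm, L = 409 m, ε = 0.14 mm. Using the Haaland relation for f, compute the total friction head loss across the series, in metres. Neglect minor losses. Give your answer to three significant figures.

H ≈ 5.31 m

Pipe 1: V = 0.8726 m/s, Re = 1.89×10^5, ε/D = 7.51×10^-4, f = 0.01993, h_1 = f(L/D)V²/2g = 5.228 m
Pipe 2: V = 0.3445 m/s, Re = 1.19×10^5, ε/D = 2.64×10^-4, f = 0.01854, h_2 = f(L/D)V²/2g = 0.08654 m
Series → Q common, losses add: H = Σh = 5.314 m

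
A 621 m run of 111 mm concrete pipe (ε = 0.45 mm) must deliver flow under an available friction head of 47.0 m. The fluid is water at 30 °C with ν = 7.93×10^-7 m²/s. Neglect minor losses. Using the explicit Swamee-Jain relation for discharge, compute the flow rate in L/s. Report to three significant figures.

Q ≈ 23.1 L/s

Swamee-Jain (Type II): Q = -0.965·√(gD⁵h_f/L)·ln[ε/(3.7D) + √(3.17ν²L/(gD³h_f))]
√(gD⁵h_f/L) = √(9.81·0.111⁵·47.0/621) = 0.003537
ε/(3.7D) = 0.00110; √(3.17ν²L/(gD³h_f)) = 4.43×10^-5
Q = -0.965·0.003537·ln(0.001140) = 0.02313 m³/s
Check: V = 2.39 m/s, Re = 3.35×10^5, f = 0.02899, h_f = 47.2 m ≈ 47.0 m ✓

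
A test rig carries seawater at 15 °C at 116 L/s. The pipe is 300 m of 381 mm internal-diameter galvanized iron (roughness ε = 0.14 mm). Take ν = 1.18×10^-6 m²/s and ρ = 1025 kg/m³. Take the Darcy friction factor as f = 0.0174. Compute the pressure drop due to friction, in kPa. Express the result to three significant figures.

Δp ≈ 7.27 kPa

V = 4Q/(πD²) = 4·0.116/(π·0.381²) = 1.017 m/s
h_f = f(L/D)V²/(2g) = 0.01740·(300/0.381)·1.017²/(2·9.81) = 0.7229 m
Δp = ρg·h_f = 1025·9.81·0.7229 = 7.269 kPa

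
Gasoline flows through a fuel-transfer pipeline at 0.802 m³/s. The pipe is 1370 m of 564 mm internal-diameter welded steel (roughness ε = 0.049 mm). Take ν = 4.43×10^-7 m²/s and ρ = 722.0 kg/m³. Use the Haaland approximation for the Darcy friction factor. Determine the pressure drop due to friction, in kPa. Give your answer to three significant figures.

Δp ≈ 109 kPa

V = 4Q/(πD²) = 4·0.802/(π·0.564²) = 3.210 m/s
Re = VD/ν = 3.210·0.564/4.43×10^-7 = 4.09×10^6 → turbulent
ε/D = 0.049/564 = 8.69×10^-5
Haaland: f = 0.01211
h_f = f(L/D)V²/(2g) = 0.01211·(1370/0.564)·3.210²/(2·9.81) = 15.45 m
Δp = ρg·h_f = 722.0·9.81·15.45 = 109.5 kPa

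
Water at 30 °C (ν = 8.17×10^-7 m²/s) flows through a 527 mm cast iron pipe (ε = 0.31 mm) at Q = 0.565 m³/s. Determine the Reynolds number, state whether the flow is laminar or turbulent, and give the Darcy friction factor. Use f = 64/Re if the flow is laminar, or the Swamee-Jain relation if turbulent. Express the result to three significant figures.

V = 4Q/(πD²) = 2.590 m/s
Re = VD/ν = 2.590·0.527/8.17×10^-7 = 1.67×10^6
Re > 4000 → turbulent; ε/D = 5.88×10^-4
Swamee-Jain: f = 0.01767

Re ≈ 1.67×10^6; turbulent; f ≈ 0.0177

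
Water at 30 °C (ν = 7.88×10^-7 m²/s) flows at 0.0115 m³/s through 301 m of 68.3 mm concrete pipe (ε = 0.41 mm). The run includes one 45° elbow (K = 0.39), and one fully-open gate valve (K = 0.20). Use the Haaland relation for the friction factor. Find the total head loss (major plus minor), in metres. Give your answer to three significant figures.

H_L ≈ 72.1 m

V = 4Q/(πD²) = 3.139 m/s; V²/2g = 0.5022 m
Re = 2.72×10^5, ε/D = 0.00600 → f = 0.03247 (Haaland)
Major: h_f = f(L/D)·V²/2g = 0.03247·4407·0.5022 = 71.85 m
Minor: ΣK = 0.590; h_m = ΣK·V²/2g = 0.2963 m
Total H_L = 71.85 + 0.2963 = 72.15 m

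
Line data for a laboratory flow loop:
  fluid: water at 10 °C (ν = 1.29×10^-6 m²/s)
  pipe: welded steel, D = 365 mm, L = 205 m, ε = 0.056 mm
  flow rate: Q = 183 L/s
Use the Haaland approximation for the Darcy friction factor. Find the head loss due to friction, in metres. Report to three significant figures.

h_f ≈ 1.30 m

V = 4Q/(πD²) = 4·0.183/(π·0.365²) = 1.749 m/s
Re = VD/ν = 1.749·0.365/1.29×10^-6 = 4.95×10^5 → turbulent
ε/D = 0.056/365 = 1.53×10^-4
Haaland: f = 0.01485
h_f = f(L/D)V²/(2g) = 0.01485·(205/0.365)·1.749²/(2·9.81) = 1.300 m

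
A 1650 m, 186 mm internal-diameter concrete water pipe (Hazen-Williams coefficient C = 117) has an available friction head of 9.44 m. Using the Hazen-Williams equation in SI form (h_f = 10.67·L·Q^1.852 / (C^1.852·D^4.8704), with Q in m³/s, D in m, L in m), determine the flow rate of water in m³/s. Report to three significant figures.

Q ≈ 0.0241 m³/s

Rearranging: Q = [h_f·C^1.852·D^4.8704 / (10.67·L)]^(1/1.852)
Q = [9.44·117^1.852·0.186^4.8704 / (10.67·1650)]^0.540 = 0.02405 m³/s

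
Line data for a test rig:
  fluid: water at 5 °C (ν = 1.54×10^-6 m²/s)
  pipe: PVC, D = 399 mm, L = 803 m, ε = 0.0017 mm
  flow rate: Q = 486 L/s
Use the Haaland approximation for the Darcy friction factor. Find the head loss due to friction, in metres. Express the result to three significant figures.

h_f ≈ 18.0 m

V = 4Q/(πD²) = 4·0.486/(π·0.399²) = 3.887 m/s
Re = VD/ν = 3.887·0.399/1.54×10^-6 = 1.01×10^6 → turbulent
ε/D = 0.0017/399 = 4.26×10^-6
Haaland: f = 0.01164
h_f = f(L/D)V²/(2g) = 0.01164·(803/0.399)·3.887²/(2·9.81) = 18.05 m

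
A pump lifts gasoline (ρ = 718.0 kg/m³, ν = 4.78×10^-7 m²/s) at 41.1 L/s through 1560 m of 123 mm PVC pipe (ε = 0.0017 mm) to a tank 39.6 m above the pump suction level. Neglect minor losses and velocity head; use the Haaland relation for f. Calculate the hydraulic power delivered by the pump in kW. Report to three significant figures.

V = 4Q/(πD²) = 3.459 m/s; Re = 8.90×10^5; ε/D = 1.38×10^-5; f = 0.01205
h_f = f(L/D)V²/2g = 93.21 m
Total head H = z + h_f = 39.6 + 93.21 = 132.8 m
P_hyd = ρgQH = 718.0·9.81·0.0411·132.8 = 38.45 kW

P_hyd ≈ 38.4 kW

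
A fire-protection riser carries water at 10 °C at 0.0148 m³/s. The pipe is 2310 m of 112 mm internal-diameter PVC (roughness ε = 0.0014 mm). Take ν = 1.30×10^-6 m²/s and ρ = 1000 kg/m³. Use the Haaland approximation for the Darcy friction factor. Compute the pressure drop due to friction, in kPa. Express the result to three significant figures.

Δp ≈ 395 kPa

V = 4Q/(πD²) = 4·0.0148/(π·0.112²) = 1.502 m/s
Re = VD/ν = 1.502·0.112/1.30×10^-6 = 1.29×10^5 → turbulent
ε/D = 0.0014/112 = 1.25×10^-5
Haaland: f = 0.01696
h_f = f(L/D)V²/(2g) = 0.01696·(2310/0.112)·1.502²/(2·9.81) = 40.23 m
Δp = ρg·h_f = 1000·9.81·40.23 = 394.6 kPa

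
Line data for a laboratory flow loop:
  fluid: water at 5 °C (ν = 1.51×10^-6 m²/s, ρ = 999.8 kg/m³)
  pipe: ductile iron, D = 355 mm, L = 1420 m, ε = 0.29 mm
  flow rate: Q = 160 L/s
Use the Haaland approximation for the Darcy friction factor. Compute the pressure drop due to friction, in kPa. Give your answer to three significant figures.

Δp ≈ 102 kPa

V = 4Q/(πD²) = 4·0.160/(π·0.355²) = 1.616 m/s
Re = VD/ν = 1.616·0.355/1.51×10^-6 = 3.80×10^5 → turbulent
ε/D = 0.29/355 = 8.17×10^-4
Haaland: f = 0.01952
h_f = f(L/D)V²/(2g) = 0.01952·(1420/0.355)·1.616²/(2·9.81) = 10.40 m
Δp = ρg·h_f = 999.8·9.81·10.40 = 102.0 kPa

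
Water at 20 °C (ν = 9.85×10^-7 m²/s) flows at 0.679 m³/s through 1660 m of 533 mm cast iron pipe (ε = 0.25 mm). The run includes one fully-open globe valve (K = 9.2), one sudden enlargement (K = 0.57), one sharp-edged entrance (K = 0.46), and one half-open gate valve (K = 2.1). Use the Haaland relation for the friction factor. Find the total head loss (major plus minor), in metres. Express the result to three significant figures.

V = 4Q/(πD²) = 3.043 m/s; V²/2g = 0.4720 m
Re = 1.65×10^6, ε/D = 4.69×10^-4 → f = 0.01678 (Haaland)
Major: h_f = f(L/D)·V²/2g = 0.01678·3114·0.4720 = 24.67 m
Minor: ΣK = 12.3; h_m = ΣK·V²/2g = 5.820 m
Total H_L = 24.67 + 5.820 = 30.49 m

H_L ≈ 30.5 m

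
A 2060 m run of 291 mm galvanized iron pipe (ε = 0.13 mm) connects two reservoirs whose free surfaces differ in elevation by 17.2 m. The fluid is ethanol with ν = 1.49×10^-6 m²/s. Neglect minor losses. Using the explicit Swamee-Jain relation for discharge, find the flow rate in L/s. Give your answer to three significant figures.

Swamee-Jain (Type II): Q = -0.965·√(gD⁵h_f/L)·ln[ε/(3.7D) + √(3.17ν²L/(gD³h_f))]
√(gD⁵h_f/L) = √(9.81·0.291⁵·17.2/2060) = 0.01307
ε/(3.7D) = 1.21×10^-4; √(3.17ν²L/(gD³h_f)) = 5.90×10^-5
Q = -0.965·0.01307·ln(1.798×10^-4) = 0.1088 m³/s
Check: V = 1.64 m/s, Re = 3.19×10^5, f = 0.01793, h_f = 17.3 m ≈ 17.2 m ✓

Q ≈ 109 L/s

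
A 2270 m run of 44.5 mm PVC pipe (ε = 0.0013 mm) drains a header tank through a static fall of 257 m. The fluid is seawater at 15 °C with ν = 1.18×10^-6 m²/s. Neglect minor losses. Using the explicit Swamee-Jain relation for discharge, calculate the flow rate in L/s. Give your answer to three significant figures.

Swamee-Jain (Type II): Q = -0.965·√(gD⁵h_f/L)·ln[ε/(3.7D) + √(3.17ν²L/(gD³h_f))]
√(gD⁵h_f/L) = √(9.81·0.0445⁵·257/2270) = 4.402×10^-4
ε/(3.7D) = 7.90×10^-6; √(3.17ν²L/(gD³h_f)) = 2.12×10^-4
Q = -0.965·4.402×10^-4·ln(2.203×10^-4) = 0.003577 m³/s
Check: V = 2.30 m/s, Re = 8.67×10^4, f = 0.01857, h_f = 255 m ≈ 257 m ✓

Q ≈ 3.58 L/s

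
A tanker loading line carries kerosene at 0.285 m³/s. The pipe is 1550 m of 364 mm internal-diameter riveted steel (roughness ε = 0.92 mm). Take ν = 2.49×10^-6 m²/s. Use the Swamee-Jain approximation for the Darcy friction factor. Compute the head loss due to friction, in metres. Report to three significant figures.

h_f ≈ 41.4 m

V = 4Q/(πD²) = 4·0.285/(π·0.364²) = 2.739 m/s
Re = VD/ν = 2.739·0.364/2.49×10^-6 = 4.00×10^5 → turbulent
ε/D = 0.92/364 = 0.00253
Swamee-Jain: f = 0.02546
h_f = f(L/D)V²/(2g) = 0.02546·(1550/0.364)·2.739²/(2·9.81) = 41.45 m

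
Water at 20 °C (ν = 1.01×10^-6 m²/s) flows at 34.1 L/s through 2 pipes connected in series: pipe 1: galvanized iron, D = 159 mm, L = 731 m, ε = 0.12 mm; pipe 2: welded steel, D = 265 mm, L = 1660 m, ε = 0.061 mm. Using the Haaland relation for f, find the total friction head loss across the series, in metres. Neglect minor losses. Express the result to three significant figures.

Pipe 1: V = 1.717 m/s, Re = 2.70×10^5, ε/D = 7.55×10^-4, f = 0.01952, h_1 = f(L/D)V²/2g = 13.49 m
Pipe 2: V = 0.6183 m/s, Re = 1.62×10^5, ε/D = 2.30×10^-4, f = 0.01755, h_2 = f(L/D)V²/2g = 2.141 m
Series → Q common, losses add: H = Σh = 15.63 m

H ≈ 15.6 m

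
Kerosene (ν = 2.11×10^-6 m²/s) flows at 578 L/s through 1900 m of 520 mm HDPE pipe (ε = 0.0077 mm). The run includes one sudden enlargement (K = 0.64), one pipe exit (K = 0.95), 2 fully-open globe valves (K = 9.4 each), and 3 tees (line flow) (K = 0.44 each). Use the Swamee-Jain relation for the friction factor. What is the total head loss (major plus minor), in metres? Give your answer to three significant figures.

H_L ≈ 25.7 m

V = 4Q/(πD²) = 2.722 m/s; V²/2g = 0.3775 m
Re = 6.71×10^5, ε/D = 1.48×10^-5 → f = 0.01271 (Swamee-Jain)
Major: h_f = f(L/D)·V²/2g = 0.01271·3654·0.3775 = 17.53 m
Minor: ΣK = 21.7; h_m = ΣK·V²/2g = 8.196 m
Total H_L = 17.53 + 8.196 = 25.73 m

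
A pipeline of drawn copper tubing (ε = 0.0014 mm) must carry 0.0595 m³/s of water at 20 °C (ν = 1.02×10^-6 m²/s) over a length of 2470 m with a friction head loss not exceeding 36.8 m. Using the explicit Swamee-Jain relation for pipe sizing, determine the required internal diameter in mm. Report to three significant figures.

D ≈ 196 mm

Swamee-Jain (Type III): D = 0.66·[ε^1.25·(LQ²/(gh_f))^4.75 + ν·Q^9.4·(L/(gh_f))^5.2]^0.04
LQ²/(gh_f) = 0.02422; L/(gh_f) = 6.842
Term 1 = ε^1.25·(…)^4.75 = 1.02×10^-15; Term 2 = ν·Q^9.4·(…)^5.2 = 6.79×10^-14
D = 0.66·(1.02×10^-15 + 6.79×10^-14)^0.04 = 0.1964 m = 196 mm
Check: V = 1.96 m/s, Re = 3.78×10^5, f = 0.01387, h_f = 34.3 m ≈ 36.8 m ✓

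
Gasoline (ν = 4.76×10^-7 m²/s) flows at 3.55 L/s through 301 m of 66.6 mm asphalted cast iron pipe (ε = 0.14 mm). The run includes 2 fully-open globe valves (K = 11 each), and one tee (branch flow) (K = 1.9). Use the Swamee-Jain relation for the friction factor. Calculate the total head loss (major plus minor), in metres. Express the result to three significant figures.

V = 4Q/(πD²) = 1.019 m/s; V²/2g = 0.05293 m
Re = 1.43×10^5, ε/D = 0.00210 → f = 0.02512 (Swamee-Jain)
Major: h_f = f(L/D)·V²/2g = 0.02512·4520·0.05293 = 6.008 m
Minor: ΣK = 23.9; h_m = ΣK·V²/2g = 1.265 m
Total H_L = 6.008 + 1.265 = 7.273 m

H_L ≈ 7.27 m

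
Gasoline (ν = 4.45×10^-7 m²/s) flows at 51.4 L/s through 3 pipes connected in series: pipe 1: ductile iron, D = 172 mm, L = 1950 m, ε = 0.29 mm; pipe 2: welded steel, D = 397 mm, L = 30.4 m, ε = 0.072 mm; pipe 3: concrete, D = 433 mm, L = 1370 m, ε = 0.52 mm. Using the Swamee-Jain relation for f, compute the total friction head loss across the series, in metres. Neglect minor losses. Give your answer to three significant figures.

H ≈ 64.7 m

Pipe 1: V = 2.212 m/s, Re = 8.55×10^5, ε/D = 0.00169, f = 0.02272, h_1 = f(L/D)V²/2g = 64.25 m
Pipe 2: V = 0.4152 m/s, Re = 3.70×10^5, ε/D = 1.81×10^-4, f = 0.01579, h_2 = f(L/D)V²/2g = 0.01062 m
Pipe 3: V = 0.3491 m/s, Re = 3.40×10^5, ε/D = 0.00120, f = 0.02144, h_3 = f(L/D)V²/2g = 0.4213 m
Series → Q common, losses add: H = Σh = 64.69 m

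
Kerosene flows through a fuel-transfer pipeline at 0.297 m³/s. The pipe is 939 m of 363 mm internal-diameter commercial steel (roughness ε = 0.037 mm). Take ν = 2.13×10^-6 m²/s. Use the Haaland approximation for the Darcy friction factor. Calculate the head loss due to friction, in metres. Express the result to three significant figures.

h_f ≈ 15.6 m

V = 4Q/(πD²) = 4·0.297/(π·0.363²) = 2.870 m/s
Re = VD/ν = 2.870·0.363/2.13×10^-6 = 4.89×10^5 → turbulent
ε/D = 0.037/363 = 1.02×10^-4
Haaland: f = 0.01432
h_f = f(L/D)V²/(2g) = 0.01432·(939/0.363)·2.870²/(2·9.81) = 15.55 m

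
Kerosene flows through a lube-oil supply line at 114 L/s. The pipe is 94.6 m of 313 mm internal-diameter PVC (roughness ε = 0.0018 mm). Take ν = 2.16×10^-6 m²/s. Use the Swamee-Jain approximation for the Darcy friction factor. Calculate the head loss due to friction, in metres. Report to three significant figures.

V = 4Q/(πD²) = 4·0.114/(π·0.313²) = 1.482 m/s
Re = VD/ν = 1.482·0.313/2.16×10^-6 = 2.15×10^5 → turbulent
ε/D = 0.0018/313 = 5.75×10^-6
Swamee-Jain: f = 0.01538
h_f = f(L/D)V²/(2g) = 0.01538·(94.6/0.313)·1.482²/(2·9.81) = 0.5199 m

h_f ≈ 0.520 m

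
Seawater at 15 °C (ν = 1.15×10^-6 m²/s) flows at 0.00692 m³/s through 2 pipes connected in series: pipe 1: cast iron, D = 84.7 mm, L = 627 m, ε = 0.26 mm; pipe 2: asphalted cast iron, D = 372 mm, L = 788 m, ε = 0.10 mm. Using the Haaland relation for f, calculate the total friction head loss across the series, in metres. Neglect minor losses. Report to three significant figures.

H ≈ 15.8 m

Pipe 1: V = 1.228 m/s, Re = 9.05×10^4, ε/D = 0.00307, f = 0.02766, h_1 = f(L/D)V²/2g = 15.74 m
Pipe 2: V = 0.06367 m/s, Re = 2.06×10^4, ε/D = 2.69×10^-4, f = 0.02603, h_2 = f(L/D)V²/2g = 0.01139 m
Series → Q common, losses add: H = Σh = 15.75 m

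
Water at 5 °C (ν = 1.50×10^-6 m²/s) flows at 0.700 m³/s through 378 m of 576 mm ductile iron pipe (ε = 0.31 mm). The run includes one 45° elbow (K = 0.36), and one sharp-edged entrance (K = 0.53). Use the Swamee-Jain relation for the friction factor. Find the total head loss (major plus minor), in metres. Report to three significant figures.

H_L ≈ 4.56 m

V = 4Q/(πD²) = 2.686 m/s; V²/2g = 0.3678 m
Re = 1.03×10^6, ε/D = 5.38×10^-4 → f = 0.01754 (Swamee-Jain)
Major: h_f = f(L/D)·V²/2g = 0.01754·656.2·0.3678 = 4.233 m
Minor: ΣK = 0.890; h_m = ΣK·V²/2g = 0.3274 m
Total H_L = 4.233 + 0.3274 = 4.561 m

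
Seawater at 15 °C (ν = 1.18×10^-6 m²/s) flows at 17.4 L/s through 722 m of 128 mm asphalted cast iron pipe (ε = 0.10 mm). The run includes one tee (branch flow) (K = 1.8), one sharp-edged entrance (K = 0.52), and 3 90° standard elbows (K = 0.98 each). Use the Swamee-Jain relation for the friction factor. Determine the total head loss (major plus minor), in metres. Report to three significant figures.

H_L ≈ 11.4 m

V = 4Q/(πD²) = 1.352 m/s; V²/2g = 0.09319 m
Re = 1.47×10^5, ε/D = 7.81×10^-4 → f = 0.02078 (Swamee-Jain)
Major: h_f = f(L/D)·V²/2g = 0.02078·5641·0.09319 = 10.92 m
Minor: ΣK = 5.26; h_m = ΣK·V²/2g = 0.4902 m
Total H_L = 10.92 + 0.4902 = 11.41 m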